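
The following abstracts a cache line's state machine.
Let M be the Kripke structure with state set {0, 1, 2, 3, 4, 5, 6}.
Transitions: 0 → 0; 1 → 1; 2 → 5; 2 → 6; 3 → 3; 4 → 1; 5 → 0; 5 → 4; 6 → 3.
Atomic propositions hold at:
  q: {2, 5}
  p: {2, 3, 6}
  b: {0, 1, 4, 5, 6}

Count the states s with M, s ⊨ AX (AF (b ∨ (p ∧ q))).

5

Sat(p ∧ q) = {2}
Sat(b ∨ (p ∧ q)) = {0, 1, 2, 4, 5, 6}
AF (b ∨ (p ∧ q)): least fixpoint, start Z0 = {0, 1, 2, 4, 5, 6}, add states with every successor in Z. Already a fixed point.
Sat(AF (b ∨ (p ∧ q))) = {0, 1, 2, 4, 5, 6}
Sat(AX (AF (b ∨ (p ∧ q)))) = {s : every successor in {0, 1, 2, 4, 5, 6}} = {0, 1, 2, 4, 5}
|Sat(AX (AF (b ∨ (p ∧ q))))| = |{0, 1, 2, 4, 5}| = 5.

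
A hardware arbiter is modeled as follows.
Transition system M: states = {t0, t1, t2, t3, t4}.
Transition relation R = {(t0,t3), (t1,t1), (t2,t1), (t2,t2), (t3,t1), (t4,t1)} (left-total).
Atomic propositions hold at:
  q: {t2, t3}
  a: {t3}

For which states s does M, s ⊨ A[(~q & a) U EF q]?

{t0, t2, t3}

Sat(~q) = {t0, t1, t4}
Sat(~q & a) = ∅
EF q: least fixpoint, start Z0 = {t2, t3}, add states with some successor in Z. Z1 = {t0, t2, t3}; fixed.
Sat(EF q) = {t0, t2, t3}
A[(~q & a) U EF q]: least fixpoint, start Z0 = Sat(EF q) = {t0, t2, t3}, add states in Sat(~q & a) with every successor in Z. Already a fixed point.
Sat(A[(~q & a) U EF q]) = {t0, t2, t3}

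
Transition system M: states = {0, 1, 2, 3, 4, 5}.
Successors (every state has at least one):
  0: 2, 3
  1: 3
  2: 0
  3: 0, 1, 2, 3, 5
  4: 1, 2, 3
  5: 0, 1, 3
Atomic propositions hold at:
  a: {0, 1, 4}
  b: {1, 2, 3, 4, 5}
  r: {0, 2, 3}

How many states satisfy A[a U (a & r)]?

Sat(a & r) = {0}
A[a U (a & r)]: least fixpoint, start Z0 = Sat((a & r)) = {0}, add states in Sat(a) with every successor in Z. Already a fixed point.
Sat(A[a U (a & r)]) = {0}
|Sat(A[a U (a & r)])| = |{0}| = 1.

1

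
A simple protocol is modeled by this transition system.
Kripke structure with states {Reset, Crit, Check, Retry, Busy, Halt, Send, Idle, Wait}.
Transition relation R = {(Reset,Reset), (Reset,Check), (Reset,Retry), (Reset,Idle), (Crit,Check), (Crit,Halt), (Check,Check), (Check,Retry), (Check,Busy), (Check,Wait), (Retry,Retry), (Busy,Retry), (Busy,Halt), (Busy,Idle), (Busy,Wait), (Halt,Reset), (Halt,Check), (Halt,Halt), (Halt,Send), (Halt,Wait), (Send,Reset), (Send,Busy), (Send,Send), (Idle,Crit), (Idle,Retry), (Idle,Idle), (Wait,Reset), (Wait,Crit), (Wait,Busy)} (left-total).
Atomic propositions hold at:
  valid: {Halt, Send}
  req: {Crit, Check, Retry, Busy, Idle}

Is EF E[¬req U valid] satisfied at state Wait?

Sat(¬req) = {Reset, Halt, Send, Wait}
E[¬req U valid]: least fixpoint, start Z0 = Sat(valid) = {Halt, Send}, add states in Sat(¬req) with some successor in Z. Already a fixed point.
Sat(E[¬req U valid]) = {Halt, Send}
EF E[¬req U valid]: least fixpoint, start Z0 = {Halt, Send}, add states with some successor in Z. Z1 = {Crit, Busy, Halt, Send}; Z2 = {Crit, Check, Busy, Halt, Send, Idle, Wait}; Z3 = {Reset, Crit, Check, Busy, Halt, Send, Idle, Wait}; fixed.
Sat(EF E[¬req U valid]) = {Reset, Crit, Check, Busy, Halt, Send, Idle, Wait}
Wait ∈ Sat(EF E[¬req U valid]) = {Reset, Crit, Check, Busy, Halt, Send, Idle, Wait}, so the formula holds at Wait.

Yes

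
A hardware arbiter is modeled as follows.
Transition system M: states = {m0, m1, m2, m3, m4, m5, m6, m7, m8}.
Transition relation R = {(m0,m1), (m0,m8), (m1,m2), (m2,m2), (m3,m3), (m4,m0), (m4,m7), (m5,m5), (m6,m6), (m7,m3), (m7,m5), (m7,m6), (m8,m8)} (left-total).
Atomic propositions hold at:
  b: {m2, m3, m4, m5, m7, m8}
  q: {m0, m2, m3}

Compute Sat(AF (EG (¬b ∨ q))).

Sat(¬b) = {m0, m1, m6}
Sat(¬b ∨ q) = {m0, m1, m2, m3, m6}
EG (¬b ∨ q): greatest fixpoint, start Z0 = {m0, m1, m2, m3, m6}, keep only states in Sat with some successor in Z. Already a fixed point.
Sat(EG (¬b ∨ q)) = {m0, m1, m2, m3, m6}
AF (EG (¬b ∨ q)): least fixpoint, start Z0 = {m0, m1, m2, m3, m6}, add states with every successor in Z. Already a fixed point.
Sat(AF (EG (¬b ∨ q))) = {m0, m1, m2, m3, m6}

{m0, m1, m2, m3, m6}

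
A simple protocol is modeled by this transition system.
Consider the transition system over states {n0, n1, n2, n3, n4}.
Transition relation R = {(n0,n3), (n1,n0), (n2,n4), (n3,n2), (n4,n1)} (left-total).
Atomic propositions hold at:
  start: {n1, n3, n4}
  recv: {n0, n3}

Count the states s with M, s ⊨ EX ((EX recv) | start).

4

Sat(EX recv) = {s : some successor in {n0, n3}} = {n0, n1}
Sat((EX recv) | start) = {n0, n1, n3, n4}
Sat(EX ((EX recv) | start)) = {s : some successor in {n0, n1, n3, n4}} = {n0, n1, n2, n4}
|Sat(EX ((EX recv) | start))| = |{n0, n1, n2, n4}| = 4.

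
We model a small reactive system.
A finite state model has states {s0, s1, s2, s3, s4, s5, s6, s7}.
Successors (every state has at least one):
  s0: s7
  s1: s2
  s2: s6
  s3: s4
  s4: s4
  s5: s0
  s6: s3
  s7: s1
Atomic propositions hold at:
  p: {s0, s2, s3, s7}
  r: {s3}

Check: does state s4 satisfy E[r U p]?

E[r U p]: least fixpoint, start Z0 = Sat(p) = {s0, s2, s3, s7}, add states in Sat(r) with some successor in Z. Already a fixed point.
Sat(E[r U p]) = {s0, s2, s3, s7}
s4 ∉ Sat(E[r U p]) = {s0, s2, s3, s7}, so the formula does not hold at s4.

No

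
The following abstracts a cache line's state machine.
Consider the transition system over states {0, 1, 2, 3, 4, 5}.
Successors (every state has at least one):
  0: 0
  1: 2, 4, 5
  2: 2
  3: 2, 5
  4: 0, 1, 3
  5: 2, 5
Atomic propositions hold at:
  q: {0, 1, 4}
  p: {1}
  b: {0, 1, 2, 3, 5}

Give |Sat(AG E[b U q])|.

1

E[b U q]: least fixpoint, start Z0 = Sat(q) = {0, 1, 4}, add states in Sat(b) with some successor in Z. Already a fixed point.
Sat(E[b U q]) = {0, 1, 4}
AG E[b U q]: greatest fixpoint, start Z0 = {0, 1, 4}, keep only states in Sat with every successor in Z. Z1 = {0}; fixed.
Sat(AG E[b U q]) = {0}
|Sat(AG E[b U q])| = |{0}| = 1.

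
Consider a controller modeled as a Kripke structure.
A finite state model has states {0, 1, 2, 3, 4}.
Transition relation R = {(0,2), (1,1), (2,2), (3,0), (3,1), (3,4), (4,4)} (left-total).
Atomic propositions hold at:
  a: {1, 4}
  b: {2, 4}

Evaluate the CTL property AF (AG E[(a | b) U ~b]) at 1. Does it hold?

Sat(a | b) = {1, 2, 4}
Sat(~b) = {0, 1, 3}
E[(a | b) U ~b]: least fixpoint, start Z0 = Sat(~b) = {0, 1, 3}, add states in Sat(a | b) with some successor in Z. Already a fixed point.
Sat(E[(a | b) U ~b]) = {0, 1, 3}
AG E[(a | b) U ~b]: greatest fixpoint, start Z0 = {0, 1, 3}, keep only states in Sat with every successor in Z. Z1 = {1}; fixed.
Sat(AG E[(a | b) U ~b]) = {1}
AF (AG E[(a | b) U ~b]): least fixpoint, start Z0 = {1}, add states with every successor in Z. Already a fixed point.
Sat(AF (AG E[(a | b) U ~b])) = {1}
1 ∈ Sat(AF (AG E[(a | b) U ~b])) = {1}, so the formula holds at 1.

Yes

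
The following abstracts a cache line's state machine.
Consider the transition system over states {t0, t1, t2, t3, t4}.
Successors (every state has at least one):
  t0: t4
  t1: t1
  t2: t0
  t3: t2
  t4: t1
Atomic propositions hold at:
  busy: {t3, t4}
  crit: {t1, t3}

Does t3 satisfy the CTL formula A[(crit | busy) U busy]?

Sat(crit | busy) = {t1, t3, t4}
A[(crit | busy) U busy]: least fixpoint, start Z0 = Sat(busy) = {t3, t4}, add states in Sat(crit | busy) with every successor in Z. Already a fixed point.
Sat(A[(crit | busy) U busy]) = {t3, t4}
t3 ∈ Sat(A[(crit | busy) U busy]) = {t3, t4}, so the formula holds at t3.

Yes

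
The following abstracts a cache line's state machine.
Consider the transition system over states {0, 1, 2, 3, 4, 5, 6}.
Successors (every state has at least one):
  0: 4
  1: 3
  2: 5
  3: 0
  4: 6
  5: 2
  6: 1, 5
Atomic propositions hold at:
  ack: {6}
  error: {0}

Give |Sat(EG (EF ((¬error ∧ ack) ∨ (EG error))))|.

5

Sat(¬error) = {1, 2, 3, 4, 5, 6}
Sat(¬error ∧ ack) = {6}
EG error: greatest fixpoint, start Z0 = {0}, keep only states in Sat with some successor in Z. Z1 = ∅; fixed.
Sat(EG error) = ∅
Sat((¬error ∧ ack) ∨ (EG error)) = {6}
EF ((¬error ∧ ack) ∨ (EG error)): least fixpoint, start Z0 = {6}, add states with some successor in Z. Z1 = {4, 6}; Z2 = {0, 4, 6}; Z3 = {0, 3, 4, 6}; Z4 = {0, 1, 3, 4, 6}; fixed.
Sat(EF ((¬error ∧ ack) ∨ (EG error))) = {0, 1, 3, 4, 6}
EG (EF ((¬error ∧ ack) ∨ (EG error))): greatest fixpoint, start Z0 = {0, 1, 3, 4, 6}, keep only states in Sat with some successor in Z. Already a fixed point.
Sat(EG (EF ((¬error ∧ ack) ∨ (EG error)))) = {0, 1, 3, 4, 6}
|Sat(EG (EF ((¬error ∧ ack) ∨ (EG error))))| = |{0, 1, 3, 4, 6}| = 5.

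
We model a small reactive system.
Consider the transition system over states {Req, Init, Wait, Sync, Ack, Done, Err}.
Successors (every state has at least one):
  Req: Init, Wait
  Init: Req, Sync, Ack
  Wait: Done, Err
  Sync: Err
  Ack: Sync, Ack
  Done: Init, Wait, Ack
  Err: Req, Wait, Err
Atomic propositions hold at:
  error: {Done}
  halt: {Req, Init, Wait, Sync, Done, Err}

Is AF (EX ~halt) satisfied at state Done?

Yes

Sat(~halt) = {Ack}
Sat(EX ~halt) = {s : some successor in {Ack}} = {Init, Ack, Done}
AF (EX ~halt): least fixpoint, start Z0 = {Init, Ack, Done}, add states with every successor in Z. Already a fixed point.
Sat(AF (EX ~halt)) = {Init, Ack, Done}
Done ∈ Sat(AF (EX ~halt)) = {Init, Ack, Done}, so the formula holds at Done.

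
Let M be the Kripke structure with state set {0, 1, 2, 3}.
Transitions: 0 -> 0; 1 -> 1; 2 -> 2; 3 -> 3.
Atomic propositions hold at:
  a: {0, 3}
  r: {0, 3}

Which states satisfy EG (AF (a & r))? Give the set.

{0, 3}

Sat(a & r) = {0, 3}
AF (a & r): least fixpoint, start Z0 = {0, 3}, add states with every successor in Z. Already a fixed point.
Sat(AF (a & r)) = {0, 3}
EG (AF (a & r)): greatest fixpoint, start Z0 = {0, 3}, keep only states in Sat with some successor in Z. Already a fixed point.
Sat(EG (AF (a & r))) = {0, 3}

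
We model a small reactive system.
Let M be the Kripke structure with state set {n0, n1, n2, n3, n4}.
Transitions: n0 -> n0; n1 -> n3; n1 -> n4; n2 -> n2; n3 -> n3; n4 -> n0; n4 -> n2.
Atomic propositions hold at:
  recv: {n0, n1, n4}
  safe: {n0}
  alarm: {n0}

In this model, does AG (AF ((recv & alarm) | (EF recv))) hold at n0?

Yes

Sat(recv & alarm) = {n0}
EF recv: least fixpoint, start Z0 = {n0, n1, n4}, add states with some successor in Z. Already a fixed point.
Sat(EF recv) = {n0, n1, n4}
Sat((recv & alarm) | (EF recv)) = {n0, n1, n4}
AF ((recv & alarm) | (EF recv)): least fixpoint, start Z0 = {n0, n1, n4}, add states with every successor in Z. Already a fixed point.
Sat(AF ((recv & alarm) | (EF recv))) = {n0, n1, n4}
AG (AF ((recv & alarm) | (EF recv))): greatest fixpoint, start Z0 = {n0, n1, n4}, keep only states in Sat with every successor in Z. Z1 = {n0}; fixed.
Sat(AG (AF ((recv & alarm) | (EF recv)))) = {n0}
n0 ∈ Sat(AG (AF ((recv & alarm) | (EF recv)))) = {n0}, so the formula holds at n0.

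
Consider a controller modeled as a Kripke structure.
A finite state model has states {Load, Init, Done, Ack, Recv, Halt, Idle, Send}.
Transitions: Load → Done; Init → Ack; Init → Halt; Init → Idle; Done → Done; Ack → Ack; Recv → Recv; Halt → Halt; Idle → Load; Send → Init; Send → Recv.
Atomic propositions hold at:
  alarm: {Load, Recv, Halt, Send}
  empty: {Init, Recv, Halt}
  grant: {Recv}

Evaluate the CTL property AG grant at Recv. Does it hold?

Yes

AG grant: greatest fixpoint, start Z0 = {Recv}, keep only states in Sat with every successor in Z. Already a fixed point.
Sat(AG grant) = {Recv}
Recv ∈ Sat(AG grant) = {Recv}, so the formula holds at Recv.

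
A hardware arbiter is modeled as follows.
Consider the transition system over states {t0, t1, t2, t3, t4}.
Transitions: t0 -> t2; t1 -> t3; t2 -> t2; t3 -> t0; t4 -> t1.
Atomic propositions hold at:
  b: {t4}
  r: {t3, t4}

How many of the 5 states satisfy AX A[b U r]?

1

A[b U r]: least fixpoint, start Z0 = Sat(r) = {t3, t4}, add states in Sat(b) with every successor in Z. Already a fixed point.
Sat(A[b U r]) = {t3, t4}
Sat(AX A[b U r]) = {s : every successor in {t3, t4}} = {t1}
|Sat(AX A[b U r])| = |{t1}| = 1.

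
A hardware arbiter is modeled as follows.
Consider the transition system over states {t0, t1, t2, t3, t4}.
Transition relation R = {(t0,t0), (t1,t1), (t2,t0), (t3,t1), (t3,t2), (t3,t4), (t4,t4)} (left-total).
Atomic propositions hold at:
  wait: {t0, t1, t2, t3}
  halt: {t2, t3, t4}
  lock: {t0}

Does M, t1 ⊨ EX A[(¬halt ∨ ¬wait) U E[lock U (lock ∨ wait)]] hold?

Sat(¬halt) = {t0, t1}
Sat(¬wait) = {t4}
Sat(¬halt ∨ ¬wait) = {t0, t1, t4}
Sat(lock ∨ wait) = {t0, t1, t2, t3}
E[lock U (lock ∨ wait)]: least fixpoint, start Z0 = Sat((lock ∨ wait)) = {t0, t1, t2, t3}, add states in Sat(lock) with some successor in Z. Already a fixed point.
Sat(E[lock U (lock ∨ wait)]) = {t0, t1, t2, t3}
A[(¬halt ∨ ¬wait) U E[lock U (lock ∨ wait)]]: least fixpoint, start Z0 = Sat(E[lock U (lock ∨ wait)]) = {t0, t1, t2, t3}, add states in Sat(¬halt ∨ ¬wait) with every successor in Z. Already a fixed point.
Sat(A[(¬halt ∨ ¬wait) U E[lock U (lock ∨ wait)]]) = {t0, t1, t2, t3}
Sat(EX A[(¬halt ∨ ¬wait) U E[lock U (lock ∨ wait)]]) = {s : some successor in {t0, t1, t2, t3}} = {t0, t1, t2, t3}
t1 ∈ Sat(EX A[(¬halt ∨ ¬wait) U E[lock U (lock ∨ wait)]]) = {t0, t1, t2, t3}, so the formula holds at t1.

Yes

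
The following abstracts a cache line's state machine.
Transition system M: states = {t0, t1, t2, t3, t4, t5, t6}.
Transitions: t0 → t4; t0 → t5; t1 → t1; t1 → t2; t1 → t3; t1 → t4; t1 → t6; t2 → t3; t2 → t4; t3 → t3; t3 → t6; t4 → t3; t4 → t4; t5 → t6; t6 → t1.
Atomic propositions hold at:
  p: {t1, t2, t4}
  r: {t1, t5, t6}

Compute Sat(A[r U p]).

{t1, t2, t4, t5, t6}

A[r U p]: least fixpoint, start Z0 = Sat(p) = {t1, t2, t4}, add states in Sat(r) with every successor in Z. Z1 = {t1, t2, t4, t6}; Z2 = {t1, t2, t4, t5, t6}; fixed.
Sat(A[r U p]) = {t1, t2, t4, t5, t6}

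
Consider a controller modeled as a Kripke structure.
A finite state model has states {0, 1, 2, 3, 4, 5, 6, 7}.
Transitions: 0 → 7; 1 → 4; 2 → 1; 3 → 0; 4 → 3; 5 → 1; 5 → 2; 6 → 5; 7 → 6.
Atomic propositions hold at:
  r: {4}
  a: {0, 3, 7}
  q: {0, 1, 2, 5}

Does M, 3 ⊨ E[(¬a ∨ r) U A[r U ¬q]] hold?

Sat(¬a) = {1, 2, 4, 5, 6}
Sat(¬a ∨ r) = {1, 2, 4, 5, 6}
Sat(¬q) = {3, 4, 6, 7}
A[r U ¬q]: least fixpoint, start Z0 = Sat(¬q) = {3, 4, 6, 7}, add states in Sat(r) with every successor in Z. Already a fixed point.
Sat(A[r U ¬q]) = {3, 4, 6, 7}
E[(¬a ∨ r) U A[r U ¬q]]: least fixpoint, start Z0 = Sat(A[r U ¬q]) = {3, 4, 6, 7}, add states in Sat(¬a ∨ r) with some successor in Z. Z1 = {1, 3, 4, 6, 7}; Z2 = {1, 2, 3, 4, 5, 6, 7}; fixed.
Sat(E[(¬a ∨ r) U A[r U ¬q]]) = {1, 2, 3, 4, 5, 6, 7}
3 ∈ Sat(E[(¬a ∨ r) U A[r U ¬q]]) = {1, 2, 3, 4, 5, 6, 7}, so the formula holds at 3.

Yes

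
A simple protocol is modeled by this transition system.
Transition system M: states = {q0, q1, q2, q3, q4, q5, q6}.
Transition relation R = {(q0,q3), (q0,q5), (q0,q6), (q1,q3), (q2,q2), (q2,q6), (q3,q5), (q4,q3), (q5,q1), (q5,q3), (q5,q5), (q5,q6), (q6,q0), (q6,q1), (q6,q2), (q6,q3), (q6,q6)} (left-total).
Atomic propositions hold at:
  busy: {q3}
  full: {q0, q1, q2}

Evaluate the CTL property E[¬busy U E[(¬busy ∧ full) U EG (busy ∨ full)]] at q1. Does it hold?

No

Sat(¬busy) = {q0, q1, q2, q4, q5, q6}
Sat(¬busy ∧ full) = {q0, q1, q2}
Sat(busy ∨ full) = {q0, q1, q2, q3}
EG (busy ∨ full): greatest fixpoint, start Z0 = {q0, q1, q2, q3}, keep only states in Sat with some successor in Z. Z1 = {q0, q1, q2}; Z2 = {q2}; fixed.
Sat(EG (busy ∨ full)) = {q2}
E[(¬busy ∧ full) U EG (busy ∨ full)]: least fixpoint, start Z0 = Sat(EG (busy ∨ full)) = {q2}, add states in Sat(¬busy ∧ full) with some successor in Z. Already a fixed point.
Sat(E[(¬busy ∧ full) U EG (busy ∨ full)]) = {q2}
E[¬busy U E[(¬busy ∧ full) U EG (busy ∨ full)]]: least fixpoint, start Z0 = Sat(E[(¬busy ∧ full) U EG (busy ∨ full)]) = {q2}, add states in Sat(¬busy) with some successor in Z. Z1 = {q2, q6}; Z2 = {q0, q2, q5, q6}; fixed.
Sat(E[¬busy U E[(¬busy ∧ full) U EG (busy ∨ full)]]) = {q0, q2, q5, q6}
q1 ∉ Sat(E[¬busy U E[(¬busy ∧ full) U EG (busy ∨ full)]]) = {q0, q2, q5, q6}, so the formula does not hold at q1.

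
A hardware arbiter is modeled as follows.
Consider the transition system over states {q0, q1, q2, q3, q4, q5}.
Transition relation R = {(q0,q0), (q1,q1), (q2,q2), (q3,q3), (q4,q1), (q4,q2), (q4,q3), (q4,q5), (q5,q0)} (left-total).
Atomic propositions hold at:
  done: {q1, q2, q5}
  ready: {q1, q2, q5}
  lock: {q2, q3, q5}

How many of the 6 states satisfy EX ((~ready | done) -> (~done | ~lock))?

Sat(~ready) = {q0, q3, q4}
Sat(~ready | done) = {q0, q1, q2, q3, q4, q5}
Sat(~done) = {q0, q3, q4}
Sat(~lock) = {q0, q1, q4}
Sat(~done | ~lock) = {q0, q1, q3, q4}
Sat((~ready | done) -> (~done | ~lock)) = {q0, q1, q3, q4}
Sat(EX ((~ready | done) -> (~done | ~lock))) = {s : some successor in {q0, q1, q3, q4}} = {q0, q1, q3, q4, q5}
|Sat(EX ((~ready | done) -> (~done | ~lock)))| = |{q0, q1, q3, q4, q5}| = 5.

5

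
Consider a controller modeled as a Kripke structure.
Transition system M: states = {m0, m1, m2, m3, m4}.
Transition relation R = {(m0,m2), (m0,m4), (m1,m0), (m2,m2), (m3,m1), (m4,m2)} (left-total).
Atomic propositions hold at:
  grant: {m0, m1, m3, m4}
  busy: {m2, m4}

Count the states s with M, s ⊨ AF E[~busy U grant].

Sat(~busy) = {m0, m1, m3}
E[~busy U grant]: least fixpoint, start Z0 = Sat(grant) = {m0, m1, m3, m4}, add states in Sat(~busy) with some successor in Z. Already a fixed point.
Sat(E[~busy U grant]) = {m0, m1, m3, m4}
AF E[~busy U grant]: least fixpoint, start Z0 = {m0, m1, m3, m4}, add states with every successor in Z. Already a fixed point.
Sat(AF E[~busy U grant]) = {m0, m1, m3, m4}
|Sat(AF E[~busy U grant])| = |{m0, m1, m3, m4}| = 4.

4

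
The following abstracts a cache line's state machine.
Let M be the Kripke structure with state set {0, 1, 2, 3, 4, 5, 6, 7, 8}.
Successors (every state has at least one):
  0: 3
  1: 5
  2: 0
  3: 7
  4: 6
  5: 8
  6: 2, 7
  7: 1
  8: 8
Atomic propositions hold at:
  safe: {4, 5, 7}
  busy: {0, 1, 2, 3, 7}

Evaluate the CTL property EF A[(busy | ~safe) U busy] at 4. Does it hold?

Yes

Sat(~safe) = {0, 1, 2, 3, 6, 8}
Sat(busy | ~safe) = {0, 1, 2, 3, 6, 7, 8}
A[(busy | ~safe) U busy]: least fixpoint, start Z0 = Sat(busy) = {0, 1, 2, 3, 7}, add states in Sat(busy | ~safe) with every successor in Z. Z1 = {0, 1, 2, 3, 6, 7}; fixed.
Sat(A[(busy | ~safe) U busy]) = {0, 1, 2, 3, 6, 7}
EF A[(busy | ~safe) U busy]: least fixpoint, start Z0 = {0, 1, 2, 3, 6, 7}, add states with some successor in Z. Z1 = {0, 1, 2, 3, 4, 6, 7}; fixed.
Sat(EF A[(busy | ~safe) U busy]) = {0, 1, 2, 3, 4, 6, 7}
4 ∈ Sat(EF A[(busy | ~safe) U busy]) = {0, 1, 2, 3, 4, 6, 7}, so the formula holds at 4.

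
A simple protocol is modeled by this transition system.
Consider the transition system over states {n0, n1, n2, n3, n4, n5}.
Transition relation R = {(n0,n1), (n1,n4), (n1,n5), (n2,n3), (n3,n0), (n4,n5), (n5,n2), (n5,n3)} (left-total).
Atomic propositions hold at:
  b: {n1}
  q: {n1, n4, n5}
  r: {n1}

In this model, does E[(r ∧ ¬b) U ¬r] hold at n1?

No

Sat(¬b) = {n0, n2, n3, n4, n5}
Sat(r ∧ ¬b) = ∅
Sat(¬r) = {n0, n2, n3, n4, n5}
E[(r ∧ ¬b) U ¬r]: least fixpoint, start Z0 = Sat(¬r) = {n0, n2, n3, n4, n5}, add states in Sat(r ∧ ¬b) with some successor in Z. Already a fixed point.
Sat(E[(r ∧ ¬b) U ¬r]) = {n0, n2, n3, n4, n5}
n1 ∉ Sat(E[(r ∧ ¬b) U ¬r]) = {n0, n2, n3, n4, n5}, so the formula does not hold at n1.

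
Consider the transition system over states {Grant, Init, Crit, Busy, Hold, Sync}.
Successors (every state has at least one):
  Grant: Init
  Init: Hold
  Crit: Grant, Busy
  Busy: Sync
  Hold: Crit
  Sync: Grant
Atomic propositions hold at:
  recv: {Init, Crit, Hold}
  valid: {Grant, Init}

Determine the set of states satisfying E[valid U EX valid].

{Grant, Crit, Sync}

Sat(EX valid) = {s : some successor in {Grant, Init}} = {Grant, Crit, Sync}
E[valid U EX valid]: least fixpoint, start Z0 = Sat(EX valid) = {Grant, Crit, Sync}, add states in Sat(valid) with some successor in Z. Already a fixed point.
Sat(E[valid U EX valid]) = {Grant, Crit, Sync}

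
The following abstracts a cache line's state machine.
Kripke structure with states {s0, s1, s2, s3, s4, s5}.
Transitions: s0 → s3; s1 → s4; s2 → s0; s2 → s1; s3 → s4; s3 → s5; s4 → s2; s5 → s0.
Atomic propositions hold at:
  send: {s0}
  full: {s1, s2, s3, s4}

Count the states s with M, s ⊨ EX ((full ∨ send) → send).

3

Sat(full ∨ send) = {s0, s1, s2, s3, s4}
Sat((full ∨ send) → send) = {s0, s5}
Sat(EX ((full ∨ send) → send)) = {s : some successor in {s0, s5}} = {s2, s3, s5}
|Sat(EX ((full ∨ send) → send))| = |{s2, s3, s5}| = 3.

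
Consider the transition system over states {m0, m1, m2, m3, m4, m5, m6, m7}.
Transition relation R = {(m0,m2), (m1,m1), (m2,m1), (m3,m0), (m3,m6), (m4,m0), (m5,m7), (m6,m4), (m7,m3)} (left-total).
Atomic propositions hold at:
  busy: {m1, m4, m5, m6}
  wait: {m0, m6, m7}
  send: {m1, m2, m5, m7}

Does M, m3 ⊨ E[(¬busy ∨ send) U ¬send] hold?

Sat(¬busy) = {m0, m2, m3, m7}
Sat(¬busy ∨ send) = {m0, m1, m2, m3, m5, m7}
Sat(¬send) = {m0, m3, m4, m6}
E[(¬busy ∨ send) U ¬send]: least fixpoint, start Z0 = Sat(¬send) = {m0, m3, m4, m6}, add states in Sat(¬busy ∨ send) with some successor in Z. Z1 = {m0, m3, m4, m6, m7}; Z2 = {m0, m3, m4, m5, m6, m7}; fixed.
Sat(E[(¬busy ∨ send) U ¬send]) = {m0, m3, m4, m5, m6, m7}
m3 ∈ Sat(E[(¬busy ∨ send) U ¬send]) = {m0, m3, m4, m5, m6, m7}, so the formula holds at m3.

Yes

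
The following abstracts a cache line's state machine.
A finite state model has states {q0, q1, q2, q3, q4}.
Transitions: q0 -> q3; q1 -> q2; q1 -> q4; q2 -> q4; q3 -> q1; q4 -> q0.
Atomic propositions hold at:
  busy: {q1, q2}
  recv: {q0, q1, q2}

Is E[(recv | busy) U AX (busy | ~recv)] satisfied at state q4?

No

Sat(recv | busy) = {q0, q1, q2}
Sat(~recv) = {q3, q4}
Sat(busy | ~recv) = {q1, q2, q3, q4}
Sat(AX (busy | ~recv)) = {s : every successor in {q1, q2, q3, q4}} = {q0, q1, q2, q3}
E[(recv | busy) U AX (busy | ~recv)]: least fixpoint, start Z0 = Sat(AX (busy | ~recv)) = {q0, q1, q2, q3}, add states in Sat(recv | busy) with some successor in Z. Already a fixed point.
Sat(E[(recv | busy) U AX (busy | ~recv)]) = {q0, q1, q2, q3}
q4 ∉ Sat(E[(recv | busy) U AX (busy | ~recv)]) = {q0, q1, q2, q3}, so the formula does not hold at q4.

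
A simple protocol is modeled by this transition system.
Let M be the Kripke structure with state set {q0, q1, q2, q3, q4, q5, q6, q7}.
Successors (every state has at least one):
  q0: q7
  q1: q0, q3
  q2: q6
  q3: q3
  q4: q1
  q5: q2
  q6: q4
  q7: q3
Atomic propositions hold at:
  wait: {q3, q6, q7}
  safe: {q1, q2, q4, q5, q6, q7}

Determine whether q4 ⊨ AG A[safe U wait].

A[safe U wait]: least fixpoint, start Z0 = Sat(wait) = {q3, q6, q7}, add states in Sat(safe) with every successor in Z. Z1 = {q2, q3, q6, q7}; Z2 = {q2, q3, q5, q6, q7}; fixed.
Sat(A[safe U wait]) = {q2, q3, q5, q6, q7}
AG A[safe U wait]: greatest fixpoint, start Z0 = {q2, q3, q5, q6, q7}, keep only states in Sat with every successor in Z. Z1 = {q2, q3, q5, q7}; Z2 = {q3, q5, q7}; Z3 = {q3, q7}; fixed.
Sat(AG A[safe U wait]) = {q3, q7}
q4 ∉ Sat(AG A[safe U wait]) = {q3, q7}, so the formula does not hold at q4.

No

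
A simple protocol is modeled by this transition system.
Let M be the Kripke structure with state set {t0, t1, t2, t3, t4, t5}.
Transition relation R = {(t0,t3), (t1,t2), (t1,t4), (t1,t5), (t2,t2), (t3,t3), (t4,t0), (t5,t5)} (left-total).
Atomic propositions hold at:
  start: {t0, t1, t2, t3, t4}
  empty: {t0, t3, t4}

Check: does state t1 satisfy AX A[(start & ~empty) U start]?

Sat(~empty) = {t1, t2, t5}
Sat(start & ~empty) = {t1, t2}
A[(start & ~empty) U start]: least fixpoint, start Z0 = Sat(start) = {t0, t1, t2, t3, t4}, add states in Sat(start & ~empty) with every successor in Z. Already a fixed point.
Sat(A[(start & ~empty) U start]) = {t0, t1, t2, t3, t4}
Sat(AX A[(start & ~empty) U start]) = {s : every successor in {t0, t1, t2, t3, t4}} = {t0, t2, t3, t4}
t1 ∉ Sat(AX A[(start & ~empty) U start]) = {t0, t2, t3, t4}, so the formula does not hold at t1.

No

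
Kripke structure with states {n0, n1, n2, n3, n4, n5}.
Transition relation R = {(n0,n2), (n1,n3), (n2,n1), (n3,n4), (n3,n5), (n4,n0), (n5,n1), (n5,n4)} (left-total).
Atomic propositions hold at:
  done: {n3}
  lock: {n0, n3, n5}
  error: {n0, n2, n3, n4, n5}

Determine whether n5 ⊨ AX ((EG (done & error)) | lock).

No

Sat(done & error) = {n3}
EG (done & error): greatest fixpoint, start Z0 = {n3}, keep only states in Sat with some successor in Z. Z1 = ∅; fixed.
Sat(EG (done & error)) = ∅
Sat((EG (done & error)) | lock) = {n0, n3, n5}
Sat(AX ((EG (done & error)) | lock)) = {s : every successor in {n0, n3, n5}} = {n1, n4}
n5 ∉ Sat(AX ((EG (done & error)) | lock)) = {n1, n4}, so the formula does not hold at n5.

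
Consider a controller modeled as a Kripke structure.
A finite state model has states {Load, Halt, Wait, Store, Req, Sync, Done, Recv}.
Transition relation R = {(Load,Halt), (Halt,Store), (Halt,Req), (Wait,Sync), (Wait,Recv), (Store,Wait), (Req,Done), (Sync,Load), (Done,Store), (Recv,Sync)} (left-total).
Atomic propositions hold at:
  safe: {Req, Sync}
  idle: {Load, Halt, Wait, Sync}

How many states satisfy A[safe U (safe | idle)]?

5

Sat(safe | idle) = {Load, Halt, Wait, Req, Sync}
A[safe U (safe | idle)]: least fixpoint, start Z0 = Sat((safe | idle)) = {Load, Halt, Wait, Req, Sync}, add states in Sat(safe) with every successor in Z. Already a fixed point.
Sat(A[safe U (safe | idle)]) = {Load, Halt, Wait, Req, Sync}
|Sat(A[safe U (safe | idle)])| = |{Load, Halt, Wait, Req, Sync}| = 5.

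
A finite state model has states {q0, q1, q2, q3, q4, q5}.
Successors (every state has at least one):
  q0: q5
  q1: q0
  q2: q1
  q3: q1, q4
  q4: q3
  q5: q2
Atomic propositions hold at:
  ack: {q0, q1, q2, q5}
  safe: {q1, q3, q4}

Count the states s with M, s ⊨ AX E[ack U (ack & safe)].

Sat(ack & safe) = {q1}
E[ack U (ack & safe)]: least fixpoint, start Z0 = Sat((ack & safe)) = {q1}, add states in Sat(ack) with some successor in Z. Z1 = {q1, q2}; Z2 = {q1, q2, q5}; Z3 = {q0, q1, q2, q5}; fixed.
Sat(E[ack U (ack & safe)]) = {q0, q1, q2, q5}
Sat(AX E[ack U (ack & safe)]) = {s : every successor in {q0, q1, q2, q5}} = {q0, q1, q2, q5}
|Sat(AX E[ack U (ack & safe)])| = |{q0, q1, q2, q5}| = 4.

4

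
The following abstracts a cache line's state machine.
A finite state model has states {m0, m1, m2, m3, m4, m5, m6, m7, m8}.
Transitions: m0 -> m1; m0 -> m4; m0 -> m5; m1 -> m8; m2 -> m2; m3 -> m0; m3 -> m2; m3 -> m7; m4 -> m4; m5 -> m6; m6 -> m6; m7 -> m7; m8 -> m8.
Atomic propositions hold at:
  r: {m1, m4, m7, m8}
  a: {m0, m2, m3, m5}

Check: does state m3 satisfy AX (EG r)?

EG r: greatest fixpoint, start Z0 = {m1, m4, m7, m8}, keep only states in Sat with some successor in Z. Already a fixed point.
Sat(EG r) = {m1, m4, m7, m8}
Sat(AX (EG r)) = {s : every successor in {m1, m4, m7, m8}} = {m1, m4, m7, m8}
m3 ∉ Sat(AX (EG r)) = {m1, m4, m7, m8}, so the formula does not hold at m3.

No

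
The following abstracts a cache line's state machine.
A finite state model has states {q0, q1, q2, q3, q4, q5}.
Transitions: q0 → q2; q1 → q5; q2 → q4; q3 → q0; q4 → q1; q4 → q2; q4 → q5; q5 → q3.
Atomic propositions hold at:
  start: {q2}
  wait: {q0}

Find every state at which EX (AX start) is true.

Sat(AX start) = {s : every successor in {q2}} = {q0}
Sat(EX (AX start)) = {s : some successor in {q0}} = {q3}

{q3}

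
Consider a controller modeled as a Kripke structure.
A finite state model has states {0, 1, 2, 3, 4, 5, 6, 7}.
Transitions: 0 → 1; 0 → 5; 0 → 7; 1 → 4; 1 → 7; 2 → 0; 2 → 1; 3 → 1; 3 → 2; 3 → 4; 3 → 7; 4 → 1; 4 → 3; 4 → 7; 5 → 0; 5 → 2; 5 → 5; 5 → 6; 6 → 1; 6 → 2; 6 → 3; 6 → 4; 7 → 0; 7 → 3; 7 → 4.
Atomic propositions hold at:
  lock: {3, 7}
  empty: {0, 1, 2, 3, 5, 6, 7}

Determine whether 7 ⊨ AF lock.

Yes

AF lock: least fixpoint, start Z0 = {3, 7}, add states with every successor in Z. Already a fixed point.
Sat(AF lock) = {3, 7}
7 ∈ Sat(AF lock) = {3, 7}, so the formula holds at 7.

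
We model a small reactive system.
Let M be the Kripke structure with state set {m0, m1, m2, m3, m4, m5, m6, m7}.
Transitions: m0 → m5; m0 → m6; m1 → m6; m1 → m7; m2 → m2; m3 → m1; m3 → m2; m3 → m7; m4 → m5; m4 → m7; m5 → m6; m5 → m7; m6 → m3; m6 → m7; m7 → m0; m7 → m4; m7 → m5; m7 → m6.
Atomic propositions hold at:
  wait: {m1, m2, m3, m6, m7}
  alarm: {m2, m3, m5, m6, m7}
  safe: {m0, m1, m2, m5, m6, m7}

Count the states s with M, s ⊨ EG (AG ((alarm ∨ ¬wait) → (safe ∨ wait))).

1

Sat(¬wait) = {m0, m4, m5}
Sat(alarm ∨ ¬wait) = {m0, m2, m3, m4, m5, m6, m7}
Sat(safe ∨ wait) = {m0, m1, m2, m3, m5, m6, m7}
Sat((alarm ∨ ¬wait) → (safe ∨ wait)) = {m0, m1, m2, m3, m5, m6, m7}
AG ((alarm ∨ ¬wait) → (safe ∨ wait)): greatest fixpoint, start Z0 = {m0, m1, m2, m3, m5, m6, m7}, keep only states in Sat with every successor in Z. Z1 = {m0, m1, m2, m3, m5, m6}; Z2 = {m0, m2}; Z3 = {m2}; fixed.
Sat(AG ((alarm ∨ ¬wait) → (safe ∨ wait))) = {m2}
EG (AG ((alarm ∨ ¬wait) → (safe ∨ wait))): greatest fixpoint, start Z0 = {m2}, keep only states in Sat with some successor in Z. Already a fixed point.
Sat(EG (AG ((alarm ∨ ¬wait) → (safe ∨ wait)))) = {m2}
|Sat(EG (AG ((alarm ∨ ¬wait) → (safe ∨ wait))))| = |{m2}| = 1.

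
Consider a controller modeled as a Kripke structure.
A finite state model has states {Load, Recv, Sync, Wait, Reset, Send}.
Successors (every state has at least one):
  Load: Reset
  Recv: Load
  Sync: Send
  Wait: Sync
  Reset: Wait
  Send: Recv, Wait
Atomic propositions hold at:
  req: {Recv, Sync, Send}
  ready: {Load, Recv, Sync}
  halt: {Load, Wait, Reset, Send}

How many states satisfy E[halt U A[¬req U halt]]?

Sat(¬req) = {Load, Wait, Reset}
A[¬req U halt]: least fixpoint, start Z0 = Sat(halt) = {Load, Wait, Reset, Send}, add states in Sat(¬req) with every successor in Z. Already a fixed point.
Sat(A[¬req U halt]) = {Load, Wait, Reset, Send}
E[halt U A[¬req U halt]]: least fixpoint, start Z0 = Sat(A[¬req U halt]) = {Load, Wait, Reset, Send}, add states in Sat(halt) with some successor in Z. Already a fixed point.
Sat(E[halt U A[¬req U halt]]) = {Load, Wait, Reset, Send}
|Sat(E[halt U A[¬req U halt]])| = |{Load, Wait, Reset, Send}| = 4.

4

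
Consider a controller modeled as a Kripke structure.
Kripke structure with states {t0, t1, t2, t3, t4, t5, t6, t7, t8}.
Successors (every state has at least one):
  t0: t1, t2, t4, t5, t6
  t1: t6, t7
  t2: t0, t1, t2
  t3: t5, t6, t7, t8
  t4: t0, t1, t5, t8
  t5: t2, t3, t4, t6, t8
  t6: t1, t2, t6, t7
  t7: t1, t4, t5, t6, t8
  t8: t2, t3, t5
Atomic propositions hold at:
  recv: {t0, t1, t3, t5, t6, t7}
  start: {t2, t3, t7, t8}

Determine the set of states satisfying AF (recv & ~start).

{t0, t1, t5, t6}

Sat(~start) = {t0, t1, t4, t5, t6}
Sat(recv & ~start) = {t0, t1, t5, t6}
AF (recv & ~start): least fixpoint, start Z0 = {t0, t1, t5, t6}, add states with every successor in Z. Already a fixed point.
Sat(AF (recv & ~start)) = {t0, t1, t5, t6}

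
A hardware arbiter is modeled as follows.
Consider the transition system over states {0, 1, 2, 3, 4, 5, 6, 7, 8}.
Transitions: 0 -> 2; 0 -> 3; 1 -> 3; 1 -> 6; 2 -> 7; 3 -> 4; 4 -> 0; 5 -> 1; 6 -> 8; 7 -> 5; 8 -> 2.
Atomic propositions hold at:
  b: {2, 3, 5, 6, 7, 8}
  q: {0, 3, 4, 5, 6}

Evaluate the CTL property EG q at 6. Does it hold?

EG q: greatest fixpoint, start Z0 = {0, 3, 4, 5, 6}, keep only states in Sat with some successor in Z. Z1 = {0, 3, 4}; fixed.
Sat(EG q) = {0, 3, 4}
6 ∉ Sat(EG q) = {0, 3, 4}, so the formula does not hold at 6.

No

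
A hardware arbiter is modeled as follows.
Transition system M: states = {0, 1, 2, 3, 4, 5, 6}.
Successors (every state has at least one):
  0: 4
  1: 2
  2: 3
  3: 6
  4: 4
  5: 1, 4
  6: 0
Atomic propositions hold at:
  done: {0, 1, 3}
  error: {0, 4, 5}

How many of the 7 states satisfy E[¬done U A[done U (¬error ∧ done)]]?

4

Sat(¬done) = {2, 4, 5, 6}
Sat(¬error) = {1, 2, 3, 6}
Sat(¬error ∧ done) = {1, 3}
A[done U (¬error ∧ done)]: least fixpoint, start Z0 = Sat((¬error ∧ done)) = {1, 3}, add states in Sat(done) with every successor in Z. Already a fixed point.
Sat(A[done U (¬error ∧ done)]) = {1, 3}
E[¬done U A[done U (¬error ∧ done)]]: least fixpoint, start Z0 = Sat(A[done U (¬error ∧ done)]) = {1, 3}, add states in Sat(¬done) with some successor in Z. Z1 = {1, 2, 3, 5}; fixed.
Sat(E[¬done U A[done U (¬error ∧ done)]]) = {1, 2, 3, 5}
|Sat(E[¬done U A[done U (¬error ∧ done)]])| = |{1, 2, 3, 5}| = 4.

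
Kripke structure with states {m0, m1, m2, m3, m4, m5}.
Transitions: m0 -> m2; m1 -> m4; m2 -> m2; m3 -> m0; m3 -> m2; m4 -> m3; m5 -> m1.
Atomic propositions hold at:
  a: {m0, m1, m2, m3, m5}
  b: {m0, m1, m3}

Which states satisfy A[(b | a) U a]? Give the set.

Sat(b | a) = {m0, m1, m2, m3, m5}
A[(b | a) U a]: least fixpoint, start Z0 = Sat(a) = {m0, m1, m2, m3, m5}, add states in Sat(b | a) with every successor in Z. Already a fixed point.
Sat(A[(b | a) U a]) = {m0, m1, m2, m3, m5}

{m0, m1, m2, m3, m5}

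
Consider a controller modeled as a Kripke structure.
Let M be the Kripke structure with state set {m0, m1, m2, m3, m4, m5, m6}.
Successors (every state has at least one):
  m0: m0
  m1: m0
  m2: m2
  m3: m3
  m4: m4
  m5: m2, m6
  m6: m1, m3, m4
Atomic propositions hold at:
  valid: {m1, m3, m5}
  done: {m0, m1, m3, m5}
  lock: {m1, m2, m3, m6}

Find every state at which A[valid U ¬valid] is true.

Sat(¬valid) = {m0, m2, m4, m6}
A[valid U ¬valid]: least fixpoint, start Z0 = Sat(¬valid) = {m0, m2, m4, m6}, add states in Sat(valid) with every successor in Z. Z1 = {m0, m1, m2, m4, m5, m6}; fixed.
Sat(A[valid U ¬valid]) = {m0, m1, m2, m4, m5, m6}

{m0, m1, m2, m4, m5, m6}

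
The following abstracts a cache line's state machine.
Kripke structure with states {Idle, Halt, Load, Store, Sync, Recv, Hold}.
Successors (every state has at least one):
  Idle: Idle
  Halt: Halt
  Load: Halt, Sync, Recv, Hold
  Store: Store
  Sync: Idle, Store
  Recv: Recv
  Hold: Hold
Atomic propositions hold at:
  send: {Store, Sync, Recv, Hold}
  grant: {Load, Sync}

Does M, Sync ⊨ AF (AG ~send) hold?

Sat(~send) = {Idle, Halt, Load}
AG ~send: greatest fixpoint, start Z0 = {Idle, Halt, Load}, keep only states in Sat with every successor in Z. Z1 = {Idle, Halt}; fixed.
Sat(AG ~send) = {Idle, Halt}
AF (AG ~send): least fixpoint, start Z0 = {Idle, Halt}, add states with every successor in Z. Already a fixed point.
Sat(AF (AG ~send)) = {Idle, Halt}
Sync ∉ Sat(AF (AG ~send)) = {Idle, Halt}, so the formula does not hold at Sync.

No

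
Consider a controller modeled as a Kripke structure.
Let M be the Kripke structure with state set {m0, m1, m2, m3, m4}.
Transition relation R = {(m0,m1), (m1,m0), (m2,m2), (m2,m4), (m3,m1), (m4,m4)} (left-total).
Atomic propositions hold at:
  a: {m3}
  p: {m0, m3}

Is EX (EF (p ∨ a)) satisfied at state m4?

No

Sat(p ∨ a) = {m0, m3}
EF (p ∨ a): least fixpoint, start Z0 = {m0, m3}, add states with some successor in Z. Z1 = {m0, m1, m3}; fixed.
Sat(EF (p ∨ a)) = {m0, m1, m3}
Sat(EX (EF (p ∨ a))) = {s : some successor in {m0, m1, m3}} = {m0, m1, m3}
m4 ∉ Sat(EX (EF (p ∨ a))) = {m0, m1, m3}, so the formula does not hold at m4.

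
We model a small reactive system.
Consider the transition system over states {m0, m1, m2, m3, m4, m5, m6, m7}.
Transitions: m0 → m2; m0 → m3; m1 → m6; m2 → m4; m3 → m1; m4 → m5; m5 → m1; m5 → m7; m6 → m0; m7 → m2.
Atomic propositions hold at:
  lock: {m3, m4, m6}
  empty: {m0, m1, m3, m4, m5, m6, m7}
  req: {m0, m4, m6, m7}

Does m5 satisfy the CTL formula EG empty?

Yes

EG empty: greatest fixpoint, start Z0 = {m0, m1, m3, m4, m5, m6, m7}, keep only states in Sat with some successor in Z. Z1 = {m0, m1, m3, m4, m5, m6}; fixed.
Sat(EG empty) = {m0, m1, m3, m4, m5, m6}
m5 ∈ Sat(EG empty) = {m0, m1, m3, m4, m5, m6}, so the formula holds at m5.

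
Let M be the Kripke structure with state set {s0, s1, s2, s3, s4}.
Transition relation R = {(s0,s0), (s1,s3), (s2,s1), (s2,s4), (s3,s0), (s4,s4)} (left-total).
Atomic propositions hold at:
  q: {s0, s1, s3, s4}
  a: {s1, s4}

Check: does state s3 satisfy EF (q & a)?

Sat(q & a) = {s1, s4}
EF (q & a): least fixpoint, start Z0 = {s1, s4}, add states with some successor in Z. Z1 = {s1, s2, s4}; fixed.
Sat(EF (q & a)) = {s1, s2, s4}
s3 ∉ Sat(EF (q & a)) = {s1, s2, s4}, so the formula does not hold at s3.

No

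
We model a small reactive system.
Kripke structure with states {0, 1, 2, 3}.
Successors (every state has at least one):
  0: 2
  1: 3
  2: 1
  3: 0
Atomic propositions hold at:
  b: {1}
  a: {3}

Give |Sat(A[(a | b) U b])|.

1

Sat(a | b) = {1, 3}
A[(a | b) U b]: least fixpoint, start Z0 = Sat(b) = {1}, add states in Sat(a | b) with every successor in Z. Already a fixed point.
Sat(A[(a | b) U b]) = {1}
|Sat(A[(a | b) U b])| = |{1}| = 1.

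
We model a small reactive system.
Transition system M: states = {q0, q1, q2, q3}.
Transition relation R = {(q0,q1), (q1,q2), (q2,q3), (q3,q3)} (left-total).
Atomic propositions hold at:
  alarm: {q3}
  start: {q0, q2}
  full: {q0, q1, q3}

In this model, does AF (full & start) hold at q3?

Sat(full & start) = {q0}
AF (full & start): least fixpoint, start Z0 = {q0}, add states with every successor in Z. Already a fixed point.
Sat(AF (full & start)) = {q0}
q3 ∉ Sat(AF (full & start)) = {q0}, so the formula does not hold at q3.

No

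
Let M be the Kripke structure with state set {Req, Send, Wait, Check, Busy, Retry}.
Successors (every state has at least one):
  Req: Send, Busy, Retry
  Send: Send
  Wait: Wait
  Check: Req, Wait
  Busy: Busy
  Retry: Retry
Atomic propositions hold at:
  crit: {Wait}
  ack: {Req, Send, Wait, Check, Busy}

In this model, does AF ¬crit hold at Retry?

Yes

Sat(¬crit) = {Req, Send, Check, Busy, Retry}
AF ¬crit: least fixpoint, start Z0 = {Req, Send, Check, Busy, Retry}, add states with every successor in Z. Already a fixed point.
Sat(AF ¬crit) = {Req, Send, Check, Busy, Retry}
Retry ∈ Sat(AF ¬crit) = {Req, Send, Check, Busy, Retry}, so the formula holds at Retry.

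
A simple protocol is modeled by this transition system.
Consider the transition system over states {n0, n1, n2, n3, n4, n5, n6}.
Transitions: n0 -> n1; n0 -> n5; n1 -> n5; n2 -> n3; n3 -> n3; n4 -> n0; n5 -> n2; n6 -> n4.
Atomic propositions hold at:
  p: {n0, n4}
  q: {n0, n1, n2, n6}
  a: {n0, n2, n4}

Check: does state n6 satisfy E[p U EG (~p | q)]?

Sat(~p) = {n1, n2, n3, n5, n6}
Sat(~p | q) = {n0, n1, n2, n3, n5, n6}
EG (~p | q): greatest fixpoint, start Z0 = {n0, n1, n2, n3, n5, n6}, keep only states in Sat with some successor in Z. Z1 = {n0, n1, n2, n3, n5}; fixed.
Sat(EG (~p | q)) = {n0, n1, n2, n3, n5}
E[p U EG (~p | q)]: least fixpoint, start Z0 = Sat(EG (~p | q)) = {n0, n1, n2, n3, n5}, add states in Sat(p) with some successor in Z. Z1 = {n0, n1, n2, n3, n4, n5}; fixed.
Sat(E[p U EG (~p | q)]) = {n0, n1, n2, n3, n4, n5}
n6 ∉ Sat(E[p U EG (~p | q)]) = {n0, n1, n2, n3, n4, n5}, so the formula does not hold at n6.

No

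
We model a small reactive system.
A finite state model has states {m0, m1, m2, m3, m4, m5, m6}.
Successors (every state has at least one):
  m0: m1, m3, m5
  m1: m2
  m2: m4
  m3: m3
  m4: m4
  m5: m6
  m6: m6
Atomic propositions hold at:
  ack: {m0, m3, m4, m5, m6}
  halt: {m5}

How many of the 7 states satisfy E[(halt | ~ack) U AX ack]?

6

Sat(~ack) = {m1, m2}
Sat(halt | ~ack) = {m1, m2, m5}
Sat(AX ack) = {s : every successor in {m0, m3, m4, m5, m6}} = {m2, m3, m4, m5, m6}
E[(halt | ~ack) U AX ack]: least fixpoint, start Z0 = Sat(AX ack) = {m2, m3, m4, m5, m6}, add states in Sat(halt | ~ack) with some successor in Z. Z1 = {m1, m2, m3, m4, m5, m6}; fixed.
Sat(E[(halt | ~ack) U AX ack]) = {m1, m2, m3, m4, m5, m6}
|Sat(E[(halt | ~ack) U AX ack])| = |{m1, m2, m3, m4, m5, m6}| = 6.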